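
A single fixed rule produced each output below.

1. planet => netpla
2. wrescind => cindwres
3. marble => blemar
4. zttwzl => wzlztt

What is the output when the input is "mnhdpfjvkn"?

fjvknmnhdp

Each output is the input with this applied: swap the front and back halves of the string.
Applying that to "mnhdpfjvkn" gives "fjvknmnhdp".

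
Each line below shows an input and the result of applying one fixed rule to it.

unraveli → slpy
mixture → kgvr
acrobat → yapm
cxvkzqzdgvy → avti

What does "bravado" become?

The transformation: shift every letter 2 places backward in the alphabet (wrapping around), then keep only the first 4 characters.
Applying that to "bravado" gives "zpyt".

zpyt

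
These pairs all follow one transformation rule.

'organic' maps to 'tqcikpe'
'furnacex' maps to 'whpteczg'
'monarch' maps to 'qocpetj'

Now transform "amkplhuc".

ocrmjnew

Each output is the input with this applied: swap each adjacent pair of characters (1↔2, 3↔4, ...), then shift every letter 2 places forward in the alphabet (wrapping around).
Applying both steps to "amkplhuc": "mapkhlcu", then "ocrmjnew".
(Check on "furnacex": → "ufnrcaxe" → "whpteczg" ✓)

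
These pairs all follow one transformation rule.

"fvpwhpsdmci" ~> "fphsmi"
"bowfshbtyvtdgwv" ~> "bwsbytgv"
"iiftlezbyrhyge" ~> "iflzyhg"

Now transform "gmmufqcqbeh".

Each output is the input with this applied: keep every other character starting from the first (positions 1st, 3rd, 5th, ...).
So "gmmufqcqbeh" becomes "gmfcbh".

gmfcbh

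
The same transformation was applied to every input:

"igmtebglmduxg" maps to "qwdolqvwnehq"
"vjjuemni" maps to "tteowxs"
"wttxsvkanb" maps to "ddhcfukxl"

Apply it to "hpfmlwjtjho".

What's happening: shift every letter 10 places forward in the alphabet (wrapping around), then delete the first character.
Starting from "hpfmlwjtjho": after the first operation, "rzpwvgtdtry"; after the second, "zpwvgtdtry".

zpwvgtdtry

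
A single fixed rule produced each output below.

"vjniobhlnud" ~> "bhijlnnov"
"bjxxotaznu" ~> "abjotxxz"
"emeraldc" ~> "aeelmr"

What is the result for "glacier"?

acgil

The pattern: delete the last 2 characters, then sort the characters into alphabetical order.
Doing the same to "glacier": "acgil".
(Check on "emeraldc": → "emeral" → "aeelmr" ✓)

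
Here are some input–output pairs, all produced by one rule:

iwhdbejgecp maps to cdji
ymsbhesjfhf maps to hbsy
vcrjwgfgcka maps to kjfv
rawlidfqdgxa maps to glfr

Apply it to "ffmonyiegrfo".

The pattern: keep one character in every 3, starting at position 1 (positions 1st, 4th, 7th, ...), then swap the first and last characters.
"ffmonyiegrfo" → "foir" → "roif".

roif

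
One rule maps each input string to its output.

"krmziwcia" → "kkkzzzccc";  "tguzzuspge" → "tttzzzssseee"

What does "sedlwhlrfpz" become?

sssllllllppp

What's happening: keep one character in every 3, starting at position 1 (positions 1st, 4th, 7th, ...), then repeat every character 3 times.
For "sedlwhlrfpz", step one produces "sllp"; step two turns that into "sssllllllppp".
(Check on "tguzzuspge": → "tzse" → "tttzzzssseee" ✓)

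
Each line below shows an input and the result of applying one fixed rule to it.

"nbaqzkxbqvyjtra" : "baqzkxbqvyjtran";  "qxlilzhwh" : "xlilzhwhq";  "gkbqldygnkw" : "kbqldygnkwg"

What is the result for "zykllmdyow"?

The transformation: move the first character to the end.
So "zykllmdyow" becomes "ykllmdyowz".

ykllmdyowz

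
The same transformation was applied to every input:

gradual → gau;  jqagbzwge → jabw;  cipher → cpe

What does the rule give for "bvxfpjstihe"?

Looking at the pairs, the operation is to move the last character to the front, then keep every other character starting from the second (positions 2nd, 4th, 6th, ...).
"bvxfpjstihe" → "ebvxfpjstih" → "bxpsi".

bxpsi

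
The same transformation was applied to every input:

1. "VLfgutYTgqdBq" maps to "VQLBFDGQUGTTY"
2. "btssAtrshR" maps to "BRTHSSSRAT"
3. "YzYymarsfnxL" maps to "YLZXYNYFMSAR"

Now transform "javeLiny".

JYANVIEL

Looking at the pairs, the operation is to take characters alternately from the front and the back (1st, last, 2nd, 2nd-last, ...), then convert every letter to uppercase.
Starting from "javeLiny": after the first operation, "jyanvieL"; after the second, "JYANVIEL".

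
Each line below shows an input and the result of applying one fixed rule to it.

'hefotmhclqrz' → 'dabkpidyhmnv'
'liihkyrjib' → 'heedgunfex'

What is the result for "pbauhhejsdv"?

Each output is the input with this applied: shift every letter 4 places backward in the alphabet (wrapping around).
Applying that to "pbauhhejsdv" gives "lxwqddafozr".

lxwqddafozr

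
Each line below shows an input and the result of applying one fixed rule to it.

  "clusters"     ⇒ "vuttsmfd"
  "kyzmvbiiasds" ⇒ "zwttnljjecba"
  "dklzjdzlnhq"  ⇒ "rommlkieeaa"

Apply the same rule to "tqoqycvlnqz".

Rule — shift every letter 1 place forward in the alphabet (wrapping around), then sort the characters into reverse alphabetical order.
On "tqoqycvlnqz" that produces "zwurrrpomda".

zwurrrpomda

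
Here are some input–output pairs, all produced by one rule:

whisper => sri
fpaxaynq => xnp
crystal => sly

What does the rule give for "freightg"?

Each output is the input with this applied: move the first 3 characters to the end (rotate left by 3), then keep one character in every 3, starting at position 1 (positions 1st, 4th, 7th, ...).
Starting from "freightg": after the first operation, "ightgfre"; after the second, "itr".

itr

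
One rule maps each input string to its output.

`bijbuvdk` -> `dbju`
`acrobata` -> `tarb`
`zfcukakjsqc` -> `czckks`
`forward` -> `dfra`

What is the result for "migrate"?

emga

Looking at the pairs, the operation is to keep every other character starting from the first (positions 1st, 3rd, 5th, ...), then move the last character to the front.
Applying that to "migrate" gives "emga".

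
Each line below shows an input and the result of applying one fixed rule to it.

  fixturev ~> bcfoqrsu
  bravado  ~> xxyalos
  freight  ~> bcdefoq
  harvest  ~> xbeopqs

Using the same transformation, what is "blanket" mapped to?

Rule — sort the characters into alphabetical order, then shift every letter 3 places backward in the alphabet (wrapping around).
For "blanket" the result is "xybhikq".
(Check on "harvest": → "aehrstv" → "xbeopqs" ✓)

xybhikq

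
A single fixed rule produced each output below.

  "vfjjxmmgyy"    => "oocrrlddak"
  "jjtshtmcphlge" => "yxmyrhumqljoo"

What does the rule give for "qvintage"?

nsyfljva

The rule is to shift every letter 5 places forward in the alphabet (wrapping around), then move the first 2 characters to the end (rotate left by 2).
"qvintage" → "vansyflj" → "nsyfljva".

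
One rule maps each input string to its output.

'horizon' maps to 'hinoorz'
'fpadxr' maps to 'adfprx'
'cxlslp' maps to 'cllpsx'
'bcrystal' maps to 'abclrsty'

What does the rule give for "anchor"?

achnor

In each case the input is transformed by: sort the characters into alphabetical order.
Applying that to "anchor" gives "achnor".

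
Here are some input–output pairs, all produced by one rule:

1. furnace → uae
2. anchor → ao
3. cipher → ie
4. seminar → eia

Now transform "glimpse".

Each output is the input with this applied: keep only the vowels.
Doing the same to "glimpse": "ie".

ie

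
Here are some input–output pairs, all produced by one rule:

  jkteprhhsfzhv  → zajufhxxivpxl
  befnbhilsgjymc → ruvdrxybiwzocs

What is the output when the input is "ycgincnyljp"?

oswydsdobzf

The pattern: shift every letter 10 places backward in the alphabet (wrapping around).
For "ycgincnyljp" the result is "oswydsdobzf".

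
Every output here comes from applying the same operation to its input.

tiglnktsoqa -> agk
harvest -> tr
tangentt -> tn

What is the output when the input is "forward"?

Rule — move the last 3 characters to the front (rotate right by 3), then keep one character in every 3, starting at position 3 (positions 3rd, 6th, 9th, ...).
On "forward": the first step gives "ardforw", and the second then gives "dr".

dr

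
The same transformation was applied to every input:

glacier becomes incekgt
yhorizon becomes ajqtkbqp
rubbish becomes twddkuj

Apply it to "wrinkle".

ytkpmng

The transformation: shift every letter 2 places forward in the alphabet (wrapping around).
"wrinkle" → "ytkpmng".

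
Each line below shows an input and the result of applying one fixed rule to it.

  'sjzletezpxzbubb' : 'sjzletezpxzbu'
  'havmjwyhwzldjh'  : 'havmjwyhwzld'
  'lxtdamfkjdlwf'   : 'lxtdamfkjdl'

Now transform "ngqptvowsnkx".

ngqptvowsn

Looking at the pairs, the operation is to delete the last 2 characters.
So "ngqptvowsnkx" becomes "ngqptvowsn".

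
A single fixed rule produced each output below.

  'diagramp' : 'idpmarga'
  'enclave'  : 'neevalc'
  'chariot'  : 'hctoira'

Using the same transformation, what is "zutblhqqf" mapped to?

uzfqqhlbt

The transformation: move the first 2 characters to the end (rotate left by 2), then reverse the string.
So "zutblhqqf" becomes "uzfqqhlbt".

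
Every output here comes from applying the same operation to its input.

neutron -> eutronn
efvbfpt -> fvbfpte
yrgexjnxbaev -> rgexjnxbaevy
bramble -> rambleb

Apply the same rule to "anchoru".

Each output is the input with this applied: move the first character to the end.
Doing the same to "anchoru": "nchorua".

nchorua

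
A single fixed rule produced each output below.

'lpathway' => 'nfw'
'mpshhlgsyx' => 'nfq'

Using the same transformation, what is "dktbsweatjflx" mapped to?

iqyd

What's happening: keep one character in every 3, starting at position 2 (positions 2nd, 5th, 8th, ...), then shift every letter 2 places backward in the alphabet (wrapping around).
Starting from "dktbsweatjflx": after the first operation, "ksaf"; after the second, "iqyd".
(Check on "lpathway": → "phy" → "nfw" ✓)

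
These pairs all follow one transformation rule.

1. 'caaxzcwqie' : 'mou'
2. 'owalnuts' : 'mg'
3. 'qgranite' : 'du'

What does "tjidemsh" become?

uy

In each case the input is transformed by: shift every letter 12 places forward in the alphabet (wrapping around), then keep one character in every 3, starting at position 3 (positions 3rd, 6th, 9th, ...).
On "tjidemsh" that produces "uy".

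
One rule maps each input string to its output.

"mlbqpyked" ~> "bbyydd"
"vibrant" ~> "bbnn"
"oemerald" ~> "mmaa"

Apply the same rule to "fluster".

uuee

Rule — keep one character in every 3, starting at position 3 (positions 3rd, 6th, 9th, ...), then double every character.
Applying both steps to "fluster": "ue", then "uuee".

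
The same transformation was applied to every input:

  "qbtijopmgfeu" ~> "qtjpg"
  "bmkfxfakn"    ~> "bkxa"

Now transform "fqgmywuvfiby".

Each output is the input with this applied: keep every other character starting from the first (positions 1st, 3rd, 5th, ...), then delete the last character.
Working it through for "fqgmywuvfiby": intermediate "fgyufb", final "fgyuf".

fgyuf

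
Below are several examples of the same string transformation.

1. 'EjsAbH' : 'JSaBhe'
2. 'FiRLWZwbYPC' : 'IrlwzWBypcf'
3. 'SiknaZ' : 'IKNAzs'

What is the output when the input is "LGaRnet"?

The rule is to move the first character to the end, then flip the case of every letter.
"LGaRnet" → "gArNETl".
(Check on "EjsAbH": → "jsAbHE" → "JSaBhe" ✓)

gArNETl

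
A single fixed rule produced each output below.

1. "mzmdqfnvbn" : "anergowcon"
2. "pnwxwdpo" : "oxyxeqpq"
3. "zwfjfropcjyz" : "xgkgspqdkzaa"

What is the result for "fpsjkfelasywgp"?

Each output is the input with this applied: shift every letter 1 place forward in the alphabet (wrapping around), then move the first character to the end.
Starting from "fpsjkfelasywgp": after the first operation, "gqtklgfmbtzxhq"; after the second, "qtklgfmbtzxhqg".
(Check on "zwfjfropcjyz": → "axgkgspqdkza" → "xgkgspqdkzaa" ✓)

qtklgfmbtzxhqg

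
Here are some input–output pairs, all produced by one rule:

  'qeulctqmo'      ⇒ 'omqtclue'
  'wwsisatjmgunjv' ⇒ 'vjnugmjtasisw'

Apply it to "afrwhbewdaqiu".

The pattern: reverse the string, then delete the last character.
For "afrwhbewdaqiu", step one produces "uiqadwebhwrfa"; step two turns that into "uiqadwebhwrf".
(Check on "qeulctqmo": → "omqtclueq" → "omqtclue" ✓)

uiqadwebhwrf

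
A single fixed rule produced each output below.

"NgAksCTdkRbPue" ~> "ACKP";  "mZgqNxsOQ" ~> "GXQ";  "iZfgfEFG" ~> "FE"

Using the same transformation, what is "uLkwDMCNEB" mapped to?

KME

What's happening: keep one character in every 3, starting at position 3 (positions 3rd, 6th, 9th, ...), then convert every letter to uppercase.
Starting from "uLkwDMCNEB": after the first operation, "kME"; after the second, "KME".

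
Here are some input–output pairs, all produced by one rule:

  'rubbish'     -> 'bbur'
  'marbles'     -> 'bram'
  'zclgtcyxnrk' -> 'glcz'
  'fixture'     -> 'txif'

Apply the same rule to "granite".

The transformation: reverse the string, then keep only the last 4 characters.
Applying both steps to "granite": "etinarg", then "narg".

narg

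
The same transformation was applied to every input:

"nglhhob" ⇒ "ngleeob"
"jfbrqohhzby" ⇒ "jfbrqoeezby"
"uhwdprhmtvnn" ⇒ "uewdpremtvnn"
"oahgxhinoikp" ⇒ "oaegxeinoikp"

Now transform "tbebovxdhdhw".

The pattern: replace every "h" with "e".
Doing the same to "tbebovxdhdhw": "tbebovxdedew".

tbebovxdedew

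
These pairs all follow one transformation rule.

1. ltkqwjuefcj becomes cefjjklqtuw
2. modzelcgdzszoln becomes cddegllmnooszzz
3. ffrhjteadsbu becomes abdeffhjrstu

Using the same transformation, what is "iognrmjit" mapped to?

giijmnort

What's happening: sort the characters into alphabetical order.
For "iognrmjit" the result is "giijmnort".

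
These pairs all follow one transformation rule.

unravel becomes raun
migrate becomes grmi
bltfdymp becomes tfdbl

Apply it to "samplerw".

mplsa

Rule — delete the last 3 characters, then move the first 2 characters to the end (rotate left by 2).
For "samplerw", step one produces "sampl"; step two turns that into "mplsa".
(Check on "unravel": → "unra" → "raun" ✓)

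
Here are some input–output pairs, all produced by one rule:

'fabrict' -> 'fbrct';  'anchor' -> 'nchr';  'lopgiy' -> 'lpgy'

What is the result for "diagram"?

In each case the input is transformed by: remove every vowel.
So "diagram" becomes "dgrm".

dgrm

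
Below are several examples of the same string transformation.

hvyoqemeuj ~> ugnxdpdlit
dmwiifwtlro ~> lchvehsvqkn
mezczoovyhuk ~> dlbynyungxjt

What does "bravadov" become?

qauzczun

Looking at the pairs, the operation is to shift every letter 1 place backward in the alphabet (wrapping around), then swap each adjacent pair of characters (1↔2, 3↔4, ...).
"bravadov" → "aqzuzcnu" → "qauzczun".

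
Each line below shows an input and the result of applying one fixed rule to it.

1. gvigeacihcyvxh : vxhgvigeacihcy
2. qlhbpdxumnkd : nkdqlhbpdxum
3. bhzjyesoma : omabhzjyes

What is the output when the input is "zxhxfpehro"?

The pattern: move the last 3 characters to the front (rotate right by 3).
For "zxhxfpehro" the result is "hrozxhxfpe".

hrozxhxfpe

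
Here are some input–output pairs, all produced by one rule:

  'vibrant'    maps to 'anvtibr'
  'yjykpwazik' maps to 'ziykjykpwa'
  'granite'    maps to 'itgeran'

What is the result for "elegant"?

anetleg

Rule — swap the first and last characters, then move the last 3 characters to the front (rotate right by 3).
"elegant" → "tlegane" → "anetleg".
(Check on "granite": → "eranitg" → "itgeran" ✓)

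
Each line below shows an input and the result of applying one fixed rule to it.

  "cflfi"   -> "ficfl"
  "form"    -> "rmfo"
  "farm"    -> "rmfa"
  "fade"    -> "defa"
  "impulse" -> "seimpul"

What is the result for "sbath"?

thsba

The pattern: move the last 2 characters to the front (rotate right by 2).
On "sbath" that produces "thsba".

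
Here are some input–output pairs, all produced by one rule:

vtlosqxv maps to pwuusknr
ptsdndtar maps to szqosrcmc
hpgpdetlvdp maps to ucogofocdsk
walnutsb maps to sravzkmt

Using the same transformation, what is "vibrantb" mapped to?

msauhaqz

The pattern: shift every letter 1 place backward in the alphabet (wrapping around), then move the last 3 characters to the front (rotate right by 3).
On "vibrantb": the first step gives "uhaqzmsa", and the second then gives "msauhaqz".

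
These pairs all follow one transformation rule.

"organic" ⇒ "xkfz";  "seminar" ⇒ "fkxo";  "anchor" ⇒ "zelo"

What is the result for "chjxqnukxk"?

In each case the input is transformed by: shift every letter 3 places backward in the alphabet (wrapping around), then keep only the last 4 characters.
On "chjxqnukxk": the first step gives "zegunkrhuh", and the second then gives "rhuh".

rhuh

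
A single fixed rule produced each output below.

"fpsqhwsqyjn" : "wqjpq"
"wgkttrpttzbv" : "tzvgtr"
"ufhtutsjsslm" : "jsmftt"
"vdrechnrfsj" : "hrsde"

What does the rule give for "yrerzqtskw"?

qswrr

Each output is the input with this applied: keep every other character starting from the second (positions 2nd, 4th, 6th, ...), then move the last 3 characters to the front (rotate right by 3).
For "yrerzqtskw", step one produces "rrqsw"; step two turns that into "qswrr".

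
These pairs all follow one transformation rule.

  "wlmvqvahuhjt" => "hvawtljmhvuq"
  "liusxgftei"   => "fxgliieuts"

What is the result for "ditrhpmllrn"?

hmpdnirtlrl

Rule — take characters alternately from the front and the back (1st, last, 2nd, 2nd-last, ...), then move the last 3 characters to the front (rotate right by 3).
Working it through for "ditrhpmllrn": intermediate "dnirtlrlhmp", final "hmpdnirtlrl".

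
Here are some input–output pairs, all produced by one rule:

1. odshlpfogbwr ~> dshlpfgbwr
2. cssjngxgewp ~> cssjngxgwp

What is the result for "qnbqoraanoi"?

qnbqrn

The rule is to remove every vowel.
Applying that to "qnbqoraanoi" gives "qnbqrn".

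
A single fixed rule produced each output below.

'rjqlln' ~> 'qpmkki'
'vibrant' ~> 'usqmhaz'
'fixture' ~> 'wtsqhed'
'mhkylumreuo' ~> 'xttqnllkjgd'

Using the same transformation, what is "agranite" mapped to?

The rule is to sort the characters into reverse alphabetical order, then shift every letter 1 place backward in the alphabet (wrapping around).
"agranite" → "sqmhfdzz".

sqmhfdzz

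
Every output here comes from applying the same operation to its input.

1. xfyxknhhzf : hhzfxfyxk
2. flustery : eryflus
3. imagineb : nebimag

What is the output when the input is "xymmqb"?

The pattern: swap the front and back halves of the string, then delete the first character.
On "xymmqb": the first step gives "mqbxym", and the second then gives "qbxym".

qbxym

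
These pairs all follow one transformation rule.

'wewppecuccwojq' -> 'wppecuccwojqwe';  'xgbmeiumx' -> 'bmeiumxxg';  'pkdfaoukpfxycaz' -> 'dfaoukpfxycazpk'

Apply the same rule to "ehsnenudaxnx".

The transformation: move the first 2 characters to the end (rotate left by 2).
"ehsnenudaxnx" → "snenudaxnxeh".

snenudaxnxeh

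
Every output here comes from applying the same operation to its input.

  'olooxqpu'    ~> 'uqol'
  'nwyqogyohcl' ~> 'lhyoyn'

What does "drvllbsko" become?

The rule is to reverse the string, then keep every other character starting from the first (positions 1st, 3rd, 5th, ...).
Working it through for "drvllbsko": intermediate "oksbllvrd", final "oslvd".

oslvd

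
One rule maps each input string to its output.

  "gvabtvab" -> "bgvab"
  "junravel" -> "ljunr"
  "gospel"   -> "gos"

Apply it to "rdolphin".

The rule is to swap the front and back halves of the string, then delete the first 3 characters.
"rdolphin" → "phinrdol" → "nrdol".
(Check on "junravel": → "aveljunr" → "ljunr" ✓)

nrdol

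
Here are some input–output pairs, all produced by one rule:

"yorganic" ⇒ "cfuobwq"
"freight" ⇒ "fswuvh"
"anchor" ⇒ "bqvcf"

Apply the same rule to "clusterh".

zighsfv

In each case the input is transformed by: delete the first character, then shift every letter 12 places backward in the alphabet (wrapping around).
On "clusterh": the first step gives "lusterh", and the second then gives "zighsfv".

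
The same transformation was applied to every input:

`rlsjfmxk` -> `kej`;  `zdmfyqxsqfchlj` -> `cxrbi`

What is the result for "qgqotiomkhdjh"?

In each case the input is transformed by: keep one character in every 3, starting at position 2 (positions 2nd, 5th, 8th, ...), then shift every letter 1 place backward in the alphabet (wrapping around).
Starting from "qgqotiomkhdjh": after the first operation, "gtmd"; after the second, "fslc".

fslc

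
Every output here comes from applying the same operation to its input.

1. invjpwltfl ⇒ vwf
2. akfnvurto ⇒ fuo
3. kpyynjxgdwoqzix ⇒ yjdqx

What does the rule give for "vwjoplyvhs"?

What's happening: keep one character in every 3, starting at position 3 (positions 3rd, 6th, 9th, ...).
Doing the same to "vwjoplyvhs": "jlh".

jlh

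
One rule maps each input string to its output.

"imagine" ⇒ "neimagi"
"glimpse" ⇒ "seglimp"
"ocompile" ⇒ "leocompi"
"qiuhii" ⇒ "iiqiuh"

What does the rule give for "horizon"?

The rule is to move the last 2 characters to the front (rotate right by 2).
On "horizon" that produces "onhoriz".

onhoriz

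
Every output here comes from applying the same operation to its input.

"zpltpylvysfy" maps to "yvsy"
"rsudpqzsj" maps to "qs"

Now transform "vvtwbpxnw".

The rule is to keep every other character starting from the second (positions 2nd, 4th, 6th, ...), then delete the first 2 characters.
Working it through for "vvtwbpxnw": intermediate "vwpn", final "pn".

pn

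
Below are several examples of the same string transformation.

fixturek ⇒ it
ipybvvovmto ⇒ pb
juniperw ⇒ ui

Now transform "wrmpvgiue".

rp

The pattern: keep every other character starting from the second (positions 2nd, 4th, 6th, ...), then keep only the first 2 characters.
For "wrmpvgiue", step one produces "rpgu"; step two turns that into "rp".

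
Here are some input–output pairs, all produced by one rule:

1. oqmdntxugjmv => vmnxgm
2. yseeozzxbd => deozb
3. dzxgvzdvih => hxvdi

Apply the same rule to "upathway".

yaha

Rule — swap the first and last characters, then keep every other character starting from the first (positions 1st, 3rd, 5th, ...).
"upathway" → "ypathwau" → "yaha".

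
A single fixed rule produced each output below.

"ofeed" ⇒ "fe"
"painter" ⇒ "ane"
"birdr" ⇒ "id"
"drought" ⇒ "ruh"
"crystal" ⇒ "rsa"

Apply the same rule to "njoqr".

jq

The transformation: keep every other character starting from the second (positions 2nd, 4th, 6th, ...).
So "njoqr" becomes "jq".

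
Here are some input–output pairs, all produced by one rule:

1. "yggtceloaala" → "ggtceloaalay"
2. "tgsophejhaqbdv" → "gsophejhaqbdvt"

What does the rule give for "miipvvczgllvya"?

The rule is to move the first character to the end.
Applying that to "miipvvczgllvya" gives "iipvvczgllvyam".

iipvvczgllvyam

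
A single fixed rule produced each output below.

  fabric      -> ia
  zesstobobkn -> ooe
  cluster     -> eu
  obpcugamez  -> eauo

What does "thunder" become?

The transformation: reverse the string, then keep only the vowels.
Applying both steps to "thunder": "rednuht", then "eu".

eu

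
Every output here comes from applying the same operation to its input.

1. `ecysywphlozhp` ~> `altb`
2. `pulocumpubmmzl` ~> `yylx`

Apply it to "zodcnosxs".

The rule is to shift every letter 12 places forward in the alphabet (wrapping around), then keep only the last 4 characters.
For "zodcnosxs", step one produces "lapozaeje"; step two turns that into "aeje".

aeje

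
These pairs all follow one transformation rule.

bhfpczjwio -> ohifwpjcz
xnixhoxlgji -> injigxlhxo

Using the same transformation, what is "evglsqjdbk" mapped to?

The rule is to take characters alternately from the front and the back (1st, last, 2nd, 2nd-last, ...), then delete the first character.
"evglsqjdbk" → "ekvbgdljsq" → "kvbgdljsq".

kvbgdljsq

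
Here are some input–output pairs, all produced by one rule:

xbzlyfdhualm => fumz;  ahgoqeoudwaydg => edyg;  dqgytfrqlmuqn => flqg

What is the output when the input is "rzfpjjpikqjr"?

In each case the input is transformed by: keep one character in every 3, starting at position 3 (positions 3rd, 6th, 9th, ...), then move the first character to the end.
Applying both steps to "rzfpjjpikqjr": "fjkr", then "jkrf".

jkrf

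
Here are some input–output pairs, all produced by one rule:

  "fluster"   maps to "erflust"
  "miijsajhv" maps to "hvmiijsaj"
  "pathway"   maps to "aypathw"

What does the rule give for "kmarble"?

lekmarb

Each output is the input with this applied: move the last 2 characters to the front (rotate right by 2).
"kmarble" → "lekmarb".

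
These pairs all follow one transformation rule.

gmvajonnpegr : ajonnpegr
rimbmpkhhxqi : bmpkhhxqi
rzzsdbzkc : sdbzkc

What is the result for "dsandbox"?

ndbox

Rule — delete the first 3 characters.
Doing the same to "dsandbox": "ndbox".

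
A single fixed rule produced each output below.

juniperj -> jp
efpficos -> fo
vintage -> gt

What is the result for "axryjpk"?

In each case the input is transformed by: sort the characters into alphabetical order, then keep one character in every 3, starting at position 3 (positions 3rd, 6th, 9th, ...).
Applying both steps to "axryjpk": "ajkprxy", then "kx".
(Check on "juniperj": → "eijjnpru" → "jp" ✓)

kx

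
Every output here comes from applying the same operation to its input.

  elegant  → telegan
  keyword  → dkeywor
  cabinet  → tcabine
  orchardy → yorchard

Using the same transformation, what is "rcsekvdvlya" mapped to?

arcsekvdvly

The transformation: move the last character to the front.
"rcsekvdvlya" → "arcsekvdvly".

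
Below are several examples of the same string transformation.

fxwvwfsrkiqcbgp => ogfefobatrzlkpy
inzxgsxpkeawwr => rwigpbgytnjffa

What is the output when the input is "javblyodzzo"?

sjekuhxmiix

The rule is to shift every letter 9 places forward in the alphabet (wrapping around).
So "javblyodzzo" becomes "sjekuhxmiix".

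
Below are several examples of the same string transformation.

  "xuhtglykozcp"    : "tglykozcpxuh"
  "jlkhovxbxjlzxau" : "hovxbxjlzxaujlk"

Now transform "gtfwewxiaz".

Rule — move the first 3 characters to the end (rotate left by 3).
"gtfwewxiaz" → "wewxiazgtf".

wewxiazgtf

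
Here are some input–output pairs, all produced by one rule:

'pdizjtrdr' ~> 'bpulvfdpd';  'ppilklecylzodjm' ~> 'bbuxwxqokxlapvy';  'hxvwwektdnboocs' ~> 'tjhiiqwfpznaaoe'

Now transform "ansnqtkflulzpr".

The transformation: shift every letter 12 places forward in the alphabet (wrapping around).
Doing the same to "ansnqtkflulzpr": "mzezcfwrxgxlbd".

mzezcfwrxgxlbd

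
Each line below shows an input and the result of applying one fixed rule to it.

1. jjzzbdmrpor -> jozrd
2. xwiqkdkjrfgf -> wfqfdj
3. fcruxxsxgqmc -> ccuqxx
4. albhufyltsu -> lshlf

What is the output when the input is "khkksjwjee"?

What's happening: keep every other character starting from the second (positions 2nd, 4th, 6th, ...), then take characters alternately from the front and the back (1st, last, 2nd, 2nd-last, ...).
Applying both steps to "khkksjwjee": "hkjje", then "hekjj".
(Check on "fcruxxsxgqmc": → "cuxxqc" → "ccuqxx" ✓)

hekjj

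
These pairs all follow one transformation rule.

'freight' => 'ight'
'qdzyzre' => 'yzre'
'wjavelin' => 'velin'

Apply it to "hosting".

Rule — delete the first 3 characters.
For "hosting" the result is "ting".

ting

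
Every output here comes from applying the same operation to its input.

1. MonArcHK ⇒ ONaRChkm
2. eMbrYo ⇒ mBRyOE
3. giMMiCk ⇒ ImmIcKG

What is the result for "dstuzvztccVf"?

STUZVZTCCvFD

In each case the input is transformed by: flip the case of every letter, then move the first character to the end.
Starting from "dstuzvztccVf": after the first operation, "DSTUZVZTCCvF"; after the second, "STUZVZTCCvFD".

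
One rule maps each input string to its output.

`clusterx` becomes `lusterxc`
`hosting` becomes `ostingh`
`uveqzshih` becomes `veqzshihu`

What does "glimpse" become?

limpseg

Looking at the pairs, the operation is to move the first character to the end.
For "glimpse" the result is "limpseg".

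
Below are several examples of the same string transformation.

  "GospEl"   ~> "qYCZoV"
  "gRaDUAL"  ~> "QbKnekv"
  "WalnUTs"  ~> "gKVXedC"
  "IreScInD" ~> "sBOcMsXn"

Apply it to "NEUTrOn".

xoedByX

Rule — shift every letter 10 places forward in the alphabet (wrapping around), then flip the case of every letter.
On "NEUTrOn": the first step gives "XOEDbYx", and the second then gives "xoedByX".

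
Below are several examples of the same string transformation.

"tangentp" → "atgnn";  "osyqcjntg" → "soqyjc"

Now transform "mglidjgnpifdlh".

Rule — swap each adjacent pair of characters (1↔2, 3↔4, ...), then delete the last 3 characters.
On "mglidjgnpifdlh" that produces "gmiljdngipd".

gmiljdngipd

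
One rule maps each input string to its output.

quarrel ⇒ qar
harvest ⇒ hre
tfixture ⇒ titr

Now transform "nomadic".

The transformation: swap each adjacent pair of characters (1↔2, 3↔4, ...), then keep every other character starting from the second (positions 2nd, 4th, 6th, ...).
Starting from "nomadic": after the first operation, "onamidc"; after the second, "nmd".
(Check on "tfixture": → "ftxiuter" → "titr" ✓)

nmd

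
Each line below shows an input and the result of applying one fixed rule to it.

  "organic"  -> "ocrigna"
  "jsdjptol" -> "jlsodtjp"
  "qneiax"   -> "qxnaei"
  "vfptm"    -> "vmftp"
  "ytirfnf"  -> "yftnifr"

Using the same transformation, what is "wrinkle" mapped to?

werlikn

Rule — take characters alternately from the front and the back (1st, last, 2nd, 2nd-last, ...).
So "wrinkle" becomes "werlikn".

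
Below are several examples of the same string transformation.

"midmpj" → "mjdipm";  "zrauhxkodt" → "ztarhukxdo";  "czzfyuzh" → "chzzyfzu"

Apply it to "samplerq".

The rule is to move the last character to the front, then swap each adjacent pair of characters (1↔2, 3↔4, ...).
Starting from "samplerq": after the first operation, "qsampler"; after the second, "sqmalpre".

sqmalpre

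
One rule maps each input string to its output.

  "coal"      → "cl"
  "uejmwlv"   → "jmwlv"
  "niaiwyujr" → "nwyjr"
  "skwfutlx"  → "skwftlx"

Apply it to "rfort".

rfrt

The pattern: remove every vowel.
For "rfort" the result is "rfrt".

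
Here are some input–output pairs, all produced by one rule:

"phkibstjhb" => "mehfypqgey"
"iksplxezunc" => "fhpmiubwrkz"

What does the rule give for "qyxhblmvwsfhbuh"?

Each output is the input with this applied: shift every letter 3 places backward in the alphabet (wrapping around).
On "qyxhblmvwsfhbuh" that produces "nvueyijstpceyre".

nvueyijstpceyre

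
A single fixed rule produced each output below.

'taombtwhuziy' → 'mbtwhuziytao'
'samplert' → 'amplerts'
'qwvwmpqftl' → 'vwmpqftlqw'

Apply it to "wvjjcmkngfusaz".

What's happening: move the last 3 characters to the front (rotate right by 3), then swap the front and back halves of the string.
Applying both steps to "wvjjcmkngfusaz": "sazwvjjcmkngfu", then "cmkngfusazwvjj".

cmkngfusazwvjj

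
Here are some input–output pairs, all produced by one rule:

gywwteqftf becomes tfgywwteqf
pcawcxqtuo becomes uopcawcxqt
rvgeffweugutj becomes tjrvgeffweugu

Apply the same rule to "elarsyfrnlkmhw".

The pattern: move the last 2 characters to the front (rotate right by 2).
Applying that to "elarsyfrnlkmhw" gives "hwelarsyfrnlkm".

hwelarsyfrnlkm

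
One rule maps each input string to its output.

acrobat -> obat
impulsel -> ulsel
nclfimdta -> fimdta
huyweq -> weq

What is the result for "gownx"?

nx

Rule — delete the first 3 characters.
For "gownx" the result is "nx".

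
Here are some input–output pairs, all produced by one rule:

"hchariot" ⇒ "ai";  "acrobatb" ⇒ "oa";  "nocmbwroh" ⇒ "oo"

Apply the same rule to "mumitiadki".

The transformation: keep every other character starting from the second (positions 2nd, 4th, 6th, ...), then keep only the vowels.
For "mumitiadki", step one produces "uiidi"; step two turns that into "uiii".

uiii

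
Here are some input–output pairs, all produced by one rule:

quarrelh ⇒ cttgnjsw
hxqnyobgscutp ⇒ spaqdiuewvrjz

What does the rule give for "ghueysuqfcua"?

wgauwshewcij

The transformation: shift every letter 2 places forward in the alphabet (wrapping around), then move the first 2 characters to the end (rotate left by 2).
Starting from "ghueysuqfcua": after the first operation, "ijwgauwshewc"; after the second, "wgauwshewcij".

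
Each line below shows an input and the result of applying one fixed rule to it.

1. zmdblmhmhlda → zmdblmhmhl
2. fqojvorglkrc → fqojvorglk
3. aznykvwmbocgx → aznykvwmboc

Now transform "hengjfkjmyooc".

The pattern: delete the last 2 characters.
For "hengjfkjmyooc" the result is "hengjfkjmyo".

hengjfkjmyo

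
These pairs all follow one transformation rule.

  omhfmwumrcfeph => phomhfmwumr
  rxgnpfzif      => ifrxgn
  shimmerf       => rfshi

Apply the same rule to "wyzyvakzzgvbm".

The pattern: move the last 2 characters to the front (rotate right by 2), then delete the last 3 characters.
On "wyzyvakzzgvbm" that produces "bmwyzyvakz".

bmwyzyvakz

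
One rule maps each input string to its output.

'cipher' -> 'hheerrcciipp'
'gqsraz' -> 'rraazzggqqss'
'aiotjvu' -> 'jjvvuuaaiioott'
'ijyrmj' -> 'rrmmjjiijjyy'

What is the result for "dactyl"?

ttyyllddaacc

Rule — move the last 3 characters to the front (rotate right by 3), then double every character.
Starting from "dactyl": after the first operation, "tyldac"; after the second, "ttyyllddaacc".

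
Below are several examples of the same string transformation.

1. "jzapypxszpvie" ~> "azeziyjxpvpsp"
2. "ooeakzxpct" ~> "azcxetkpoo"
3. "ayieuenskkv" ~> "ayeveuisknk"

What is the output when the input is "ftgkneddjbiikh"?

btdndkekfjgihi

Each output is the input with this applied: sort the characters into alphabetical order, then take characters alternately from the front and the back (1st, last, 2nd, 2nd-last, ...).
Applying both steps to "ftgkneddjbiikh": "bddefghiijkknt", then "btdndkekfjgihi".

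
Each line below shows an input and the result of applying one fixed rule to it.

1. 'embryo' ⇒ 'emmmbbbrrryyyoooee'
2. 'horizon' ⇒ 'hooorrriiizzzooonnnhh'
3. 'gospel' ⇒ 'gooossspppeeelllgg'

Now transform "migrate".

miiigggrrraaattteeemm

Looking at the pairs, the operation is to repeat every character 3 times, then move the first 2 characters to the end (rotate left by 2).
"migrate" → "mmmiiigggrrraaattteee" → "miiigggrrraaattteeemm".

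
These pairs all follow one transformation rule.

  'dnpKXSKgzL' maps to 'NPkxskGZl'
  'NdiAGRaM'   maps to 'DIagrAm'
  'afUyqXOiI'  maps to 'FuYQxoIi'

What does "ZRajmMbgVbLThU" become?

What's happening: flip the case of every letter, then delete the first character.
Applying both steps to "ZRajmMbgVbLThU": "zrAJMmBGvBltHu", then "rAJMmBGvBltHu".

rAJMmBGvBltHu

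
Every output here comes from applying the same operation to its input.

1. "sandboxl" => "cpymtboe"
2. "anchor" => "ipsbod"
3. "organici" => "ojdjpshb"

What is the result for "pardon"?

The pattern: swap the front and back halves of the string, then shift every letter 1 place forward in the alphabet (wrapping around).
Working it through for "pardon": intermediate "donpar", final "epoqbs".

epoqbs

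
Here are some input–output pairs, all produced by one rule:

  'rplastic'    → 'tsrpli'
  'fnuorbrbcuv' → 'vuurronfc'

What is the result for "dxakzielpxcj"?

The rule is to sort the characters into reverse alphabetical order, then delete the last 2 characters.
Working it through for "dxakzielpxcj": intermediate "zxxplkjiedca", final "zxxplkjied".

zxxplkjied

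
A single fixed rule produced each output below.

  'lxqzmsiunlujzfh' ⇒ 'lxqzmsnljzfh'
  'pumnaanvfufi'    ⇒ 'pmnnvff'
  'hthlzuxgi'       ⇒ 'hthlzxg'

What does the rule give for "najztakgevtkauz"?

The rule is to remove every vowel.
Doing the same to "najztakgevtkauz": "njztkgvtkz".

njztkgvtkz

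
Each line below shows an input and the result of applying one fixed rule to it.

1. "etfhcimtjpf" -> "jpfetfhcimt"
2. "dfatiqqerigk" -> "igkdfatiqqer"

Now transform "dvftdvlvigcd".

gcddvftdvlvi

Each output is the input with this applied: move the last 3 characters to the front (rotate right by 3).
Applying that to "dvftdvlvigcd" gives "gcddvftdvlvi".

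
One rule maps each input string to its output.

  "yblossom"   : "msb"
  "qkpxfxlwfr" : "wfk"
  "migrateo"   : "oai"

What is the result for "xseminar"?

The pattern: keep one character in every 3, starting at position 2 (positions 2nd, 5th, 8th, ...), then reverse the string.
Applying both steps to "xseminar": "sir", then "ris".

ris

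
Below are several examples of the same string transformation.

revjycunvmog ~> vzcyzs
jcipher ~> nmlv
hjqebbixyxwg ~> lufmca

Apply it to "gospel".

kwi

Looking at the pairs, the operation is to keep every other character starting from the first (positions 1st, 3rd, 5th, ...), then shift every letter 4 places forward in the alphabet (wrapping around).
Starting from "gospel": after the first operation, "gse"; after the second, "kwi".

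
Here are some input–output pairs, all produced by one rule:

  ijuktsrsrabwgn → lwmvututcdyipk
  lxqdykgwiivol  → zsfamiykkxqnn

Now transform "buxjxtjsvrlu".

wzlzvluxtnwd

The transformation: move the first character to the end, then shift every letter 2 places forward in the alphabet (wrapping around).
For "buxjxtjsvrlu", step one produces "uxjxtjsvrlub"; step two turns that into "wzlzvluxtnwd".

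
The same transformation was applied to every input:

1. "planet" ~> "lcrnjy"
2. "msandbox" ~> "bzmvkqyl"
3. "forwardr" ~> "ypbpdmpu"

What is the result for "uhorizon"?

What's happening: swap the front and back halves of the string, then shift every letter 2 places backward in the alphabet (wrapping around).
For "uhorizon", step one produces "izonuhor"; step two turns that into "gxmlsfmp".

gxmlsfmp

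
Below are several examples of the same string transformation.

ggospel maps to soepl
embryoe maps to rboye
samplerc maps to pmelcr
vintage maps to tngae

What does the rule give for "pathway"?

htawy

Each output is the input with this applied: swap each adjacent pair of characters (1↔2, 3↔4, ...), then delete the first 2 characters.
Applying both steps to "pathway": "aphtawy", then "htawy".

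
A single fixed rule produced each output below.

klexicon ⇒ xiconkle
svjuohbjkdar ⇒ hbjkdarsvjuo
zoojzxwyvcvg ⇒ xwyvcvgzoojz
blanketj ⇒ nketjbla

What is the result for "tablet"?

bletta

Rule — swap the front and back halves of the string, then move the last character to the front.
On "tablet" that produces "bletta".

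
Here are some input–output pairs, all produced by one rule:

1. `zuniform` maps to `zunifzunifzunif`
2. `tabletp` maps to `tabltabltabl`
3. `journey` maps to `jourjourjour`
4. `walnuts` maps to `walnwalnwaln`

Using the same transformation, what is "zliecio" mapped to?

In each case the input is transformed by: delete the last 3 characters, then write the whole string 3 times in a row.
"zliecio" → "zlie" → "zliezliezlie".
(Check on "walnuts": → "waln" → "walnwalnwaln" ✓)

zliezliezlie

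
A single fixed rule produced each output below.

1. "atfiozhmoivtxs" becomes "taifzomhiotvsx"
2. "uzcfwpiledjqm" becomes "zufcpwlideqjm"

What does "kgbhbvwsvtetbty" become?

gkhbvbswtvtetby

Looking at the pairs, the operation is to swap each adjacent pair of characters (1↔2, 3↔4, ...).
Doing the same to "kgbhbvwsvtetbty": "gkhbvbswtvtetby".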